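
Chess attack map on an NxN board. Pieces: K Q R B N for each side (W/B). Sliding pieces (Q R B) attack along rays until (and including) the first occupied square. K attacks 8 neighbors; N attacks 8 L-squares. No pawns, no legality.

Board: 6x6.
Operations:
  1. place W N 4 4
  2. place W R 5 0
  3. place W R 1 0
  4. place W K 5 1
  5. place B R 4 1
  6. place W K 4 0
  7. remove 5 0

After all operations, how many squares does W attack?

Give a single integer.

Answer: 18

Derivation:
Op 1: place WN@(4,4)
Op 2: place WR@(5,0)
Op 3: place WR@(1,0)
Op 4: place WK@(5,1)
Op 5: place BR@(4,1)
Op 6: place WK@(4,0)
Op 7: remove (5,0)
Per-piece attacks for W:
  WR@(1,0): attacks (1,1) (1,2) (1,3) (1,4) (1,5) (2,0) (3,0) (4,0) (0,0) [ray(1,0) blocked at (4,0)]
  WK@(4,0): attacks (4,1) (5,0) (3,0) (5,1) (3,1)
  WN@(4,4): attacks (2,5) (5,2) (3,2) (2,3)
  WK@(5,1): attacks (5,2) (5,0) (4,1) (4,2) (4,0)
Union (18 distinct): (0,0) (1,1) (1,2) (1,3) (1,4) (1,5) (2,0) (2,3) (2,5) (3,0) (3,1) (3,2) (4,0) (4,1) (4,2) (5,0) (5,1) (5,2)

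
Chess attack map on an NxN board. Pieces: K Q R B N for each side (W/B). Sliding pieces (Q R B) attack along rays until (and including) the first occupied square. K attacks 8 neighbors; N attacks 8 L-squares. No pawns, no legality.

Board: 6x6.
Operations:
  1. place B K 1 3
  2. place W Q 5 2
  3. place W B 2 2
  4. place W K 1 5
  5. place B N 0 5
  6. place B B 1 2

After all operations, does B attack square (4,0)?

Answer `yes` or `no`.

Answer: no

Derivation:
Op 1: place BK@(1,3)
Op 2: place WQ@(5,2)
Op 3: place WB@(2,2)
Op 4: place WK@(1,5)
Op 5: place BN@(0,5)
Op 6: place BB@(1,2)
Per-piece attacks for B:
  BN@(0,5): attacks (1,3) (2,4)
  BB@(1,2): attacks (2,3) (3,4) (4,5) (2,1) (3,0) (0,3) (0,1)
  BK@(1,3): attacks (1,4) (1,2) (2,3) (0,3) (2,4) (2,2) (0,4) (0,2)
B attacks (4,0): no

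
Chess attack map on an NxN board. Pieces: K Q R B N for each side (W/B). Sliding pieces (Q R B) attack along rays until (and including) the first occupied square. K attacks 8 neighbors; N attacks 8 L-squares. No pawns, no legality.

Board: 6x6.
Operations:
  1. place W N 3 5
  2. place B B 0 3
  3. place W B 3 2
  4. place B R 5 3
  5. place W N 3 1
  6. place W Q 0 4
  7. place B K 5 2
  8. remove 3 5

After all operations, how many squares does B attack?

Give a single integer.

Op 1: place WN@(3,5)
Op 2: place BB@(0,3)
Op 3: place WB@(3,2)
Op 4: place BR@(5,3)
Op 5: place WN@(3,1)
Op 6: place WQ@(0,4)
Op 7: place BK@(5,2)
Op 8: remove (3,5)
Per-piece attacks for B:
  BB@(0,3): attacks (1,4) (2,5) (1,2) (2,1) (3,0)
  BK@(5,2): attacks (5,3) (5,1) (4,2) (4,3) (4,1)
  BR@(5,3): attacks (5,4) (5,5) (5,2) (4,3) (3,3) (2,3) (1,3) (0,3) [ray(0,-1) blocked at (5,2); ray(-1,0) blocked at (0,3)]
Union (17 distinct): (0,3) (1,2) (1,3) (1,4) (2,1) (2,3) (2,5) (3,0) (3,3) (4,1) (4,2) (4,3) (5,1) (5,2) (5,3) (5,4) (5,5)

Answer: 17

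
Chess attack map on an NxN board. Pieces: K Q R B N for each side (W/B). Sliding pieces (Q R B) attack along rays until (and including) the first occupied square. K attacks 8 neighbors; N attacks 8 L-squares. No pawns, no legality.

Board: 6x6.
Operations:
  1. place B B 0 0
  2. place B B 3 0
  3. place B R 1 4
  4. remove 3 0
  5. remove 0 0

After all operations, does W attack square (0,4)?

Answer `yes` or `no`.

Op 1: place BB@(0,0)
Op 2: place BB@(3,0)
Op 3: place BR@(1,4)
Op 4: remove (3,0)
Op 5: remove (0,0)
Per-piece attacks for W:
W attacks (0,4): no

Answer: no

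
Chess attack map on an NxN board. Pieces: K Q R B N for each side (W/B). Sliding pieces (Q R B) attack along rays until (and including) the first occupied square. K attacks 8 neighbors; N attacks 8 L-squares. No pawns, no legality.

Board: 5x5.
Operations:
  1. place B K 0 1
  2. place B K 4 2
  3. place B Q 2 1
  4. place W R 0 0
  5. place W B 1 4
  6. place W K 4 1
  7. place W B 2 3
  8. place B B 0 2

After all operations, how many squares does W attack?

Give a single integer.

Answer: 14

Derivation:
Op 1: place BK@(0,1)
Op 2: place BK@(4,2)
Op 3: place BQ@(2,1)
Op 4: place WR@(0,0)
Op 5: place WB@(1,4)
Op 6: place WK@(4,1)
Op 7: place WB@(2,3)
Op 8: place BB@(0,2)
Per-piece attacks for W:
  WR@(0,0): attacks (0,1) (1,0) (2,0) (3,0) (4,0) [ray(0,1) blocked at (0,1)]
  WB@(1,4): attacks (2,3) (0,3) [ray(1,-1) blocked at (2,3)]
  WB@(2,3): attacks (3,4) (3,2) (4,1) (1,4) (1,2) (0,1) [ray(1,-1) blocked at (4,1); ray(-1,1) blocked at (1,4); ray(-1,-1) blocked at (0,1)]
  WK@(4,1): attacks (4,2) (4,0) (3,1) (3,2) (3,0)
Union (14 distinct): (0,1) (0,3) (1,0) (1,2) (1,4) (2,0) (2,3) (3,0) (3,1) (3,2) (3,4) (4,0) (4,1) (4,2)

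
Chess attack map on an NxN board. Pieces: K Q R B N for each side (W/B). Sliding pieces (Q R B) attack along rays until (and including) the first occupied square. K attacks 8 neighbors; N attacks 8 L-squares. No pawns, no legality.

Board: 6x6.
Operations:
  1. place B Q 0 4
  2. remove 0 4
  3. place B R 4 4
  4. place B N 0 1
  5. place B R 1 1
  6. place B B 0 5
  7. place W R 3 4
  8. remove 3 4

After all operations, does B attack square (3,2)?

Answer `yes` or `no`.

Answer: yes

Derivation:
Op 1: place BQ@(0,4)
Op 2: remove (0,4)
Op 3: place BR@(4,4)
Op 4: place BN@(0,1)
Op 5: place BR@(1,1)
Op 6: place BB@(0,5)
Op 7: place WR@(3,4)
Op 8: remove (3,4)
Per-piece attacks for B:
  BN@(0,1): attacks (1,3) (2,2) (2,0)
  BB@(0,5): attacks (1,4) (2,3) (3,2) (4,1) (5,0)
  BR@(1,1): attacks (1,2) (1,3) (1,4) (1,5) (1,0) (2,1) (3,1) (4,1) (5,1) (0,1) [ray(-1,0) blocked at (0,1)]
  BR@(4,4): attacks (4,5) (4,3) (4,2) (4,1) (4,0) (5,4) (3,4) (2,4) (1,4) (0,4)
B attacks (3,2): yes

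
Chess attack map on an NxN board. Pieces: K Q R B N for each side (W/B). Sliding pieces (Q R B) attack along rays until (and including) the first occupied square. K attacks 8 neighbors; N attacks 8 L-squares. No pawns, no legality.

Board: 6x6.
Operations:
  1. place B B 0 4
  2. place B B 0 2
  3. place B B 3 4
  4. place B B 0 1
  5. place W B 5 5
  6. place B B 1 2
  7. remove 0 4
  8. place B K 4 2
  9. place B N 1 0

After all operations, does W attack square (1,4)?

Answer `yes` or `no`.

Op 1: place BB@(0,4)
Op 2: place BB@(0,2)
Op 3: place BB@(3,4)
Op 4: place BB@(0,1)
Op 5: place WB@(5,5)
Op 6: place BB@(1,2)
Op 7: remove (0,4)
Op 8: place BK@(4,2)
Op 9: place BN@(1,0)
Per-piece attacks for W:
  WB@(5,5): attacks (4,4) (3,3) (2,2) (1,1) (0,0)
W attacks (1,4): no

Answer: no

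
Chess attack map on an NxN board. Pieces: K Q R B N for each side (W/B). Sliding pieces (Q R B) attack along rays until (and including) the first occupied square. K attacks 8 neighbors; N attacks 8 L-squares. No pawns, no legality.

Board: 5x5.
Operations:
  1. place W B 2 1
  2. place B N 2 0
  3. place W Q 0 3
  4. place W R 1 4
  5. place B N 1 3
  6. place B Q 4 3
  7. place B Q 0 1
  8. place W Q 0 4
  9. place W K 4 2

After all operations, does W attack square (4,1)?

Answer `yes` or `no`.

Op 1: place WB@(2,1)
Op 2: place BN@(2,0)
Op 3: place WQ@(0,3)
Op 4: place WR@(1,4)
Op 5: place BN@(1,3)
Op 6: place BQ@(4,3)
Op 7: place BQ@(0,1)
Op 8: place WQ@(0,4)
Op 9: place WK@(4,2)
Per-piece attacks for W:
  WQ@(0,3): attacks (0,4) (0,2) (0,1) (1,3) (1,4) (1,2) (2,1) [ray(0,1) blocked at (0,4); ray(0,-1) blocked at (0,1); ray(1,0) blocked at (1,3); ray(1,1) blocked at (1,4); ray(1,-1) blocked at (2,1)]
  WQ@(0,4): attacks (0,3) (1,4) (1,3) [ray(0,-1) blocked at (0,3); ray(1,0) blocked at (1,4); ray(1,-1) blocked at (1,3)]
  WR@(1,4): attacks (1,3) (2,4) (3,4) (4,4) (0,4) [ray(0,-1) blocked at (1,3); ray(-1,0) blocked at (0,4)]
  WB@(2,1): attacks (3,2) (4,3) (3,0) (1,2) (0,3) (1,0) [ray(1,1) blocked at (4,3); ray(-1,1) blocked at (0,3)]
  WK@(4,2): attacks (4,3) (4,1) (3,2) (3,3) (3,1)
W attacks (4,1): yes

Answer: yes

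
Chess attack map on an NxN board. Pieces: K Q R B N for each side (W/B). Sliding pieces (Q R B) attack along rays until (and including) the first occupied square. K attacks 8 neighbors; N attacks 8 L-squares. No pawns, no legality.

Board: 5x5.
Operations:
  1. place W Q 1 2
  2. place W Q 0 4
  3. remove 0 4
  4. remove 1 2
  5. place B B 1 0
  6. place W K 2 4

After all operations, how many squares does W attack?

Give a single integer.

Answer: 5

Derivation:
Op 1: place WQ@(1,2)
Op 2: place WQ@(0,4)
Op 3: remove (0,4)
Op 4: remove (1,2)
Op 5: place BB@(1,0)
Op 6: place WK@(2,4)
Per-piece attacks for W:
  WK@(2,4): attacks (2,3) (3,4) (1,4) (3,3) (1,3)
Union (5 distinct): (1,3) (1,4) (2,3) (3,3) (3,4)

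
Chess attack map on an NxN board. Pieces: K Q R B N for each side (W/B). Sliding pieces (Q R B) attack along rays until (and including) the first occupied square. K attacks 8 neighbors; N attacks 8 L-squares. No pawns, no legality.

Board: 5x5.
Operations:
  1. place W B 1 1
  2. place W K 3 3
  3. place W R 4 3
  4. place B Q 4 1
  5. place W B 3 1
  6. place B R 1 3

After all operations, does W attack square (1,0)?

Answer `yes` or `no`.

Answer: no

Derivation:
Op 1: place WB@(1,1)
Op 2: place WK@(3,3)
Op 3: place WR@(4,3)
Op 4: place BQ@(4,1)
Op 5: place WB@(3,1)
Op 6: place BR@(1,3)
Per-piece attacks for W:
  WB@(1,1): attacks (2,2) (3,3) (2,0) (0,2) (0,0) [ray(1,1) blocked at (3,3)]
  WB@(3,1): attacks (4,2) (4,0) (2,2) (1,3) (2,0) [ray(-1,1) blocked at (1,3)]
  WK@(3,3): attacks (3,4) (3,2) (4,3) (2,3) (4,4) (4,2) (2,4) (2,2)
  WR@(4,3): attacks (4,4) (4,2) (4,1) (3,3) [ray(0,-1) blocked at (4,1); ray(-1,0) blocked at (3,3)]
W attacks (1,0): no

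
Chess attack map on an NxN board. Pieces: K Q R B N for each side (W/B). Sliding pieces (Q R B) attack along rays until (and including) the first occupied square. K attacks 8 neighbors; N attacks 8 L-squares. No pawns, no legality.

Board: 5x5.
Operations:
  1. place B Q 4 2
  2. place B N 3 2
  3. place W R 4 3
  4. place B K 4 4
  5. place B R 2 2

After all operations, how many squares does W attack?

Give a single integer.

Answer: 6

Derivation:
Op 1: place BQ@(4,2)
Op 2: place BN@(3,2)
Op 3: place WR@(4,3)
Op 4: place BK@(4,4)
Op 5: place BR@(2,2)
Per-piece attacks for W:
  WR@(4,3): attacks (4,4) (4,2) (3,3) (2,3) (1,3) (0,3) [ray(0,1) blocked at (4,4); ray(0,-1) blocked at (4,2)]
Union (6 distinct): (0,3) (1,3) (2,3) (3,3) (4,2) (4,4)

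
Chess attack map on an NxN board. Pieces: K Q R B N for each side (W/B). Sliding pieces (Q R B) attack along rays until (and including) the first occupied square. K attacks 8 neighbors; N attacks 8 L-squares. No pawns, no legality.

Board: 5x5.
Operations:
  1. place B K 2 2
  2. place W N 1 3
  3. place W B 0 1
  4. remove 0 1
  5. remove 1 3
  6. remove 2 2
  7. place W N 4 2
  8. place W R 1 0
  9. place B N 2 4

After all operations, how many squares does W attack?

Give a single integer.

Answer: 11

Derivation:
Op 1: place BK@(2,2)
Op 2: place WN@(1,3)
Op 3: place WB@(0,1)
Op 4: remove (0,1)
Op 5: remove (1,3)
Op 6: remove (2,2)
Op 7: place WN@(4,2)
Op 8: place WR@(1,0)
Op 9: place BN@(2,4)
Per-piece attacks for W:
  WR@(1,0): attacks (1,1) (1,2) (1,3) (1,4) (2,0) (3,0) (4,0) (0,0)
  WN@(4,2): attacks (3,4) (2,3) (3,0) (2,1)
Union (11 distinct): (0,0) (1,1) (1,2) (1,3) (1,4) (2,0) (2,1) (2,3) (3,0) (3,4) (4,0)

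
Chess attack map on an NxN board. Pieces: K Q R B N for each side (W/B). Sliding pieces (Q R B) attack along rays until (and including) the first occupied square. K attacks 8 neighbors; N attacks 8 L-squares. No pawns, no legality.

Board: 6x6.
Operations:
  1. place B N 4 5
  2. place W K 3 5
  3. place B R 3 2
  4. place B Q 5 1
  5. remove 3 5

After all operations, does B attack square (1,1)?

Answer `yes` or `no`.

Answer: yes

Derivation:
Op 1: place BN@(4,5)
Op 2: place WK@(3,5)
Op 3: place BR@(3,2)
Op 4: place BQ@(5,1)
Op 5: remove (3,5)
Per-piece attacks for B:
  BR@(3,2): attacks (3,3) (3,4) (3,5) (3,1) (3,0) (4,2) (5,2) (2,2) (1,2) (0,2)
  BN@(4,5): attacks (5,3) (3,3) (2,4)
  BQ@(5,1): attacks (5,2) (5,3) (5,4) (5,5) (5,0) (4,1) (3,1) (2,1) (1,1) (0,1) (4,2) (3,3) (2,4) (1,5) (4,0)
B attacks (1,1): yes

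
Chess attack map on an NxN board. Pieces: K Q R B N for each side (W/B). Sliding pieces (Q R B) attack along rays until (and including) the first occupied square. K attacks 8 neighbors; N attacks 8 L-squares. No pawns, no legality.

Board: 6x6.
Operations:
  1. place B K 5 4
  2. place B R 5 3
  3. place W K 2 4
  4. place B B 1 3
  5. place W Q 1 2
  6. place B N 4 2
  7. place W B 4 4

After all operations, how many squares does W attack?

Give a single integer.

Op 1: place BK@(5,4)
Op 2: place BR@(5,3)
Op 3: place WK@(2,4)
Op 4: place BB@(1,3)
Op 5: place WQ@(1,2)
Op 6: place BN@(4,2)
Op 7: place WB@(4,4)
Per-piece attacks for W:
  WQ@(1,2): attacks (1,3) (1,1) (1,0) (2,2) (3,2) (4,2) (0,2) (2,3) (3,4) (4,5) (2,1) (3,0) (0,3) (0,1) [ray(0,1) blocked at (1,3); ray(1,0) blocked at (4,2)]
  WK@(2,4): attacks (2,5) (2,3) (3,4) (1,4) (3,5) (3,3) (1,5) (1,3)
  WB@(4,4): attacks (5,5) (5,3) (3,5) (3,3) (2,2) (1,1) (0,0) [ray(1,-1) blocked at (5,3)]
Union (22 distinct): (0,0) (0,1) (0,2) (0,3) (1,0) (1,1) (1,3) (1,4) (1,5) (2,1) (2,2) (2,3) (2,5) (3,0) (3,2) (3,3) (3,4) (3,5) (4,2) (4,5) (5,3) (5,5)

Answer: 22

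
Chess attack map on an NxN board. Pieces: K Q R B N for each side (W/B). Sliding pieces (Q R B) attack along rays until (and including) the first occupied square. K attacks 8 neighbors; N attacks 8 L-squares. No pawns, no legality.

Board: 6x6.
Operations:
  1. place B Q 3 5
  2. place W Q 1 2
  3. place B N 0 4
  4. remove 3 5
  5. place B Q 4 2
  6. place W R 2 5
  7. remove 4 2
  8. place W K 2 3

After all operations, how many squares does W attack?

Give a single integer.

Op 1: place BQ@(3,5)
Op 2: place WQ@(1,2)
Op 3: place BN@(0,4)
Op 4: remove (3,5)
Op 5: place BQ@(4,2)
Op 6: place WR@(2,5)
Op 7: remove (4,2)
Op 8: place WK@(2,3)
Per-piece attacks for W:
  WQ@(1,2): attacks (1,3) (1,4) (1,5) (1,1) (1,0) (2,2) (3,2) (4,2) (5,2) (0,2) (2,3) (2,1) (3,0) (0,3) (0,1) [ray(1,1) blocked at (2,3)]
  WK@(2,3): attacks (2,4) (2,2) (3,3) (1,3) (3,4) (3,2) (1,4) (1,2)
  WR@(2,5): attacks (2,4) (2,3) (3,5) (4,5) (5,5) (1,5) (0,5) [ray(0,-1) blocked at (2,3)]
Union (23 distinct): (0,1) (0,2) (0,3) (0,5) (1,0) (1,1) (1,2) (1,3) (1,4) (1,5) (2,1) (2,2) (2,3) (2,4) (3,0) (3,2) (3,3) (3,4) (3,5) (4,2) (4,5) (5,2) (5,5)

Answer: 23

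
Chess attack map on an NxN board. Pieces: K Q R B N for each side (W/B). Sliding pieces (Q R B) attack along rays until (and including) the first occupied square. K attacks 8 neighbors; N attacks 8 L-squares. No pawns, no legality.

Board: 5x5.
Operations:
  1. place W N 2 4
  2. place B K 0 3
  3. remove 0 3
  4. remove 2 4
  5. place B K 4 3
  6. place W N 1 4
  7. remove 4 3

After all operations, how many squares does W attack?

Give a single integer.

Answer: 3

Derivation:
Op 1: place WN@(2,4)
Op 2: place BK@(0,3)
Op 3: remove (0,3)
Op 4: remove (2,4)
Op 5: place BK@(4,3)
Op 6: place WN@(1,4)
Op 7: remove (4,3)
Per-piece attacks for W:
  WN@(1,4): attacks (2,2) (3,3) (0,2)
Union (3 distinct): (0,2) (2,2) (3,3)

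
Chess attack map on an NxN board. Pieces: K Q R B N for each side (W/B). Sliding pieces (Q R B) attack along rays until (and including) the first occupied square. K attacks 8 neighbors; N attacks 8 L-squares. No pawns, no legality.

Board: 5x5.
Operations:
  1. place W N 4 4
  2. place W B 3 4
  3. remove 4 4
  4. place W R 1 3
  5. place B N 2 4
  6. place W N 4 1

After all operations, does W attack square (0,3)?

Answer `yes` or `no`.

Answer: yes

Derivation:
Op 1: place WN@(4,4)
Op 2: place WB@(3,4)
Op 3: remove (4,4)
Op 4: place WR@(1,3)
Op 5: place BN@(2,4)
Op 6: place WN@(4,1)
Per-piece attacks for W:
  WR@(1,3): attacks (1,4) (1,2) (1,1) (1,0) (2,3) (3,3) (4,3) (0,3)
  WB@(3,4): attacks (4,3) (2,3) (1,2) (0,1)
  WN@(4,1): attacks (3,3) (2,2) (2,0)
W attacks (0,3): yes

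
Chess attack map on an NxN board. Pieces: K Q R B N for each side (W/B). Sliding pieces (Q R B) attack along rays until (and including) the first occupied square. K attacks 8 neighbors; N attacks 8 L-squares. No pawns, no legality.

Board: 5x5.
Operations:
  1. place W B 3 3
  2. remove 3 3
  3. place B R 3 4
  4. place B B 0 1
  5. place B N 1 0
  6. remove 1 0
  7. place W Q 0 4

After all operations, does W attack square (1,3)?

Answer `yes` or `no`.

Answer: yes

Derivation:
Op 1: place WB@(3,3)
Op 2: remove (3,3)
Op 3: place BR@(3,4)
Op 4: place BB@(0,1)
Op 5: place BN@(1,0)
Op 6: remove (1,0)
Op 7: place WQ@(0,4)
Per-piece attacks for W:
  WQ@(0,4): attacks (0,3) (0,2) (0,1) (1,4) (2,4) (3,4) (1,3) (2,2) (3,1) (4,0) [ray(0,-1) blocked at (0,1); ray(1,0) blocked at (3,4)]
W attacks (1,3): yes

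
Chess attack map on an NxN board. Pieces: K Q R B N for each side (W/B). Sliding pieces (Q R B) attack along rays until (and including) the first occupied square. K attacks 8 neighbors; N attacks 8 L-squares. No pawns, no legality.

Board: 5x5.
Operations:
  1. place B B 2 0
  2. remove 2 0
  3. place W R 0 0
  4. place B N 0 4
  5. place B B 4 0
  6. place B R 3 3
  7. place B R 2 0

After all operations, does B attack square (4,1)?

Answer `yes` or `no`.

Op 1: place BB@(2,0)
Op 2: remove (2,0)
Op 3: place WR@(0,0)
Op 4: place BN@(0,4)
Op 5: place BB@(4,0)
Op 6: place BR@(3,3)
Op 7: place BR@(2,0)
Per-piece attacks for B:
  BN@(0,4): attacks (1,2) (2,3)
  BR@(2,0): attacks (2,1) (2,2) (2,3) (2,4) (3,0) (4,0) (1,0) (0,0) [ray(1,0) blocked at (4,0); ray(-1,0) blocked at (0,0)]
  BR@(3,3): attacks (3,4) (3,2) (3,1) (3,0) (4,3) (2,3) (1,3) (0,3)
  BB@(4,0): attacks (3,1) (2,2) (1,3) (0,4) [ray(-1,1) blocked at (0,4)]
B attacks (4,1): no

Answer: no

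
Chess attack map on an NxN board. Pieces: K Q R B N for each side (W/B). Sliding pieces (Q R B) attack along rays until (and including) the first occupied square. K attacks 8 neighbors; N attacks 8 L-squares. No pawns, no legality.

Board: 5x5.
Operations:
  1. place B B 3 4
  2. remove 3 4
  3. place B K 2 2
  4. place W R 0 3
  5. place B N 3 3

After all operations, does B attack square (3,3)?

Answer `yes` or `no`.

Answer: yes

Derivation:
Op 1: place BB@(3,4)
Op 2: remove (3,4)
Op 3: place BK@(2,2)
Op 4: place WR@(0,3)
Op 5: place BN@(3,3)
Per-piece attacks for B:
  BK@(2,2): attacks (2,3) (2,1) (3,2) (1,2) (3,3) (3,1) (1,3) (1,1)
  BN@(3,3): attacks (1,4) (4,1) (2,1) (1,2)
B attacks (3,3): yes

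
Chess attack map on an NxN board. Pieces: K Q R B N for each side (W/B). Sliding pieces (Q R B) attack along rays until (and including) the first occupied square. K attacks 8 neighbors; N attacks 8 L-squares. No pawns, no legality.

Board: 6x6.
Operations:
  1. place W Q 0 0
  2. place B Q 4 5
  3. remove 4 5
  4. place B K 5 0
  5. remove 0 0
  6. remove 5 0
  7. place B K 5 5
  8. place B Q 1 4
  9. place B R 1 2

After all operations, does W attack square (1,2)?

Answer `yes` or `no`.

Answer: no

Derivation:
Op 1: place WQ@(0,0)
Op 2: place BQ@(4,5)
Op 3: remove (4,5)
Op 4: place BK@(5,0)
Op 5: remove (0,0)
Op 6: remove (5,0)
Op 7: place BK@(5,5)
Op 8: place BQ@(1,4)
Op 9: place BR@(1,2)
Per-piece attacks for W:
W attacks (1,2): no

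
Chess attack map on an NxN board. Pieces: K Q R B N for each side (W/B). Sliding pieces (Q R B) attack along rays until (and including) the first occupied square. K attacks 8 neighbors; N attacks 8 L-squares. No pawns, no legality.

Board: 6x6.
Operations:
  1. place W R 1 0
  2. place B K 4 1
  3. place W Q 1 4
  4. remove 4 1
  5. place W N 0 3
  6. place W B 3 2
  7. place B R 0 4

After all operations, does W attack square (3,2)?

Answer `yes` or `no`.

Answer: yes

Derivation:
Op 1: place WR@(1,0)
Op 2: place BK@(4,1)
Op 3: place WQ@(1,4)
Op 4: remove (4,1)
Op 5: place WN@(0,3)
Op 6: place WB@(3,2)
Op 7: place BR@(0,4)
Per-piece attacks for W:
  WN@(0,3): attacks (1,5) (2,4) (1,1) (2,2)
  WR@(1,0): attacks (1,1) (1,2) (1,3) (1,4) (2,0) (3,0) (4,0) (5,0) (0,0) [ray(0,1) blocked at (1,4)]
  WQ@(1,4): attacks (1,5) (1,3) (1,2) (1,1) (1,0) (2,4) (3,4) (4,4) (5,4) (0,4) (2,5) (2,3) (3,2) (0,5) (0,3) [ray(0,-1) blocked at (1,0); ray(-1,0) blocked at (0,4); ray(1,-1) blocked at (3,2); ray(-1,-1) blocked at (0,3)]
  WB@(3,2): attacks (4,3) (5,4) (4,1) (5,0) (2,3) (1,4) (2,1) (1,0) [ray(-1,1) blocked at (1,4); ray(-1,-1) blocked at (1,0)]
W attacks (3,2): yes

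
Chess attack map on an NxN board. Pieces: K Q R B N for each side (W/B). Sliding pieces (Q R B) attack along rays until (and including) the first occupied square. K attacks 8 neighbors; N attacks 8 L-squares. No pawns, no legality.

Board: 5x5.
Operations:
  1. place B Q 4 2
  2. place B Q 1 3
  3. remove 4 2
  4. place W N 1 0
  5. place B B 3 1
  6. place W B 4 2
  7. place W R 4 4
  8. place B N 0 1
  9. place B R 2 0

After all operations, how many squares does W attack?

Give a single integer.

Op 1: place BQ@(4,2)
Op 2: place BQ@(1,3)
Op 3: remove (4,2)
Op 4: place WN@(1,0)
Op 5: place BB@(3,1)
Op 6: place WB@(4,2)
Op 7: place WR@(4,4)
Op 8: place BN@(0,1)
Op 9: place BR@(2,0)
Per-piece attacks for W:
  WN@(1,0): attacks (2,2) (3,1) (0,2)
  WB@(4,2): attacks (3,3) (2,4) (3,1) [ray(-1,-1) blocked at (3,1)]
  WR@(4,4): attacks (4,3) (4,2) (3,4) (2,4) (1,4) (0,4) [ray(0,-1) blocked at (4,2)]
Union (10 distinct): (0,2) (0,4) (1,4) (2,2) (2,4) (3,1) (3,3) (3,4) (4,2) (4,3)

Answer: 10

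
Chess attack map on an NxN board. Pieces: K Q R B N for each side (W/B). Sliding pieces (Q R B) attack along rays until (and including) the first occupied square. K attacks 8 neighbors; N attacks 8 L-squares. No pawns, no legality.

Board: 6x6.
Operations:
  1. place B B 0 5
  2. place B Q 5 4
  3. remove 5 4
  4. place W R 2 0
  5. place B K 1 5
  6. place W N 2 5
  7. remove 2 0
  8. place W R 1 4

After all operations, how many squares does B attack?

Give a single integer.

Op 1: place BB@(0,5)
Op 2: place BQ@(5,4)
Op 3: remove (5,4)
Op 4: place WR@(2,0)
Op 5: place BK@(1,5)
Op 6: place WN@(2,5)
Op 7: remove (2,0)
Op 8: place WR@(1,4)
Per-piece attacks for B:
  BB@(0,5): attacks (1,4) [ray(1,-1) blocked at (1,4)]
  BK@(1,5): attacks (1,4) (2,5) (0,5) (2,4) (0,4)
Union (5 distinct): (0,4) (0,5) (1,4) (2,4) (2,5)

Answer: 5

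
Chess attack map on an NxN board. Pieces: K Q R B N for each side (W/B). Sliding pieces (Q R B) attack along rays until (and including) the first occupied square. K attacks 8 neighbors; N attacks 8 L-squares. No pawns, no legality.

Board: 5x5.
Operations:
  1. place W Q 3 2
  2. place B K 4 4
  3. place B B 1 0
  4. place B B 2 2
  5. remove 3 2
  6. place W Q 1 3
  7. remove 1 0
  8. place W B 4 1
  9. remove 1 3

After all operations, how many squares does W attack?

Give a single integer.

Op 1: place WQ@(3,2)
Op 2: place BK@(4,4)
Op 3: place BB@(1,0)
Op 4: place BB@(2,2)
Op 5: remove (3,2)
Op 6: place WQ@(1,3)
Op 7: remove (1,0)
Op 8: place WB@(4,1)
Op 9: remove (1,3)
Per-piece attacks for W:
  WB@(4,1): attacks (3,2) (2,3) (1,4) (3,0)
Union (4 distinct): (1,4) (2,3) (3,0) (3,2)

Answer: 4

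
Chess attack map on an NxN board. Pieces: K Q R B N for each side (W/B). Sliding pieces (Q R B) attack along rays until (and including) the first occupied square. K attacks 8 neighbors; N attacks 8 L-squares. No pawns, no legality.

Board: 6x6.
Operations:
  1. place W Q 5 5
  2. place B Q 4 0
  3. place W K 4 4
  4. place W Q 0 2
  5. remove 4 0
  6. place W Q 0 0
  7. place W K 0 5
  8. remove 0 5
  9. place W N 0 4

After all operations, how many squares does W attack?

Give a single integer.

Op 1: place WQ@(5,5)
Op 2: place BQ@(4,0)
Op 3: place WK@(4,4)
Op 4: place WQ@(0,2)
Op 5: remove (4,0)
Op 6: place WQ@(0,0)
Op 7: place WK@(0,5)
Op 8: remove (0,5)
Op 9: place WN@(0,4)
Per-piece attacks for W:
  WQ@(0,0): attacks (0,1) (0,2) (1,0) (2,0) (3,0) (4,0) (5,0) (1,1) (2,2) (3,3) (4,4) [ray(0,1) blocked at (0,2); ray(1,1) blocked at (4,4)]
  WQ@(0,2): attacks (0,3) (0,4) (0,1) (0,0) (1,2) (2,2) (3,2) (4,2) (5,2) (1,3) (2,4) (3,5) (1,1) (2,0) [ray(0,1) blocked at (0,4); ray(0,-1) blocked at (0,0)]
  WN@(0,4): attacks (2,5) (1,2) (2,3)
  WK@(4,4): attacks (4,5) (4,3) (5,4) (3,4) (5,5) (5,3) (3,5) (3,3)
  WQ@(5,5): attacks (5,4) (5,3) (5,2) (5,1) (5,0) (4,5) (3,5) (2,5) (1,5) (0,5) (4,4) [ray(-1,-1) blocked at (4,4)]
Union (32 distinct): (0,0) (0,1) (0,2) (0,3) (0,4) (0,5) (1,0) (1,1) (1,2) (1,3) (1,5) (2,0) (2,2) (2,3) (2,4) (2,5) (3,0) (3,2) (3,3) (3,4) (3,5) (4,0) (4,2) (4,3) (4,4) (4,5) (5,0) (5,1) (5,2) (5,3) (5,4) (5,5)

Answer: 32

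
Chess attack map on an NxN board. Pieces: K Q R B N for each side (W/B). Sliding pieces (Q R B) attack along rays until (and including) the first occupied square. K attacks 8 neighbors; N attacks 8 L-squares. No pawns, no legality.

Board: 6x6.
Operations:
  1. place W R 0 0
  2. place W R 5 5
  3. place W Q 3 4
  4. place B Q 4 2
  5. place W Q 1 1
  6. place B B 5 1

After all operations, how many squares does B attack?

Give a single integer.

Answer: 18

Derivation:
Op 1: place WR@(0,0)
Op 2: place WR@(5,5)
Op 3: place WQ@(3,4)
Op 4: place BQ@(4,2)
Op 5: place WQ@(1,1)
Op 6: place BB@(5,1)
Per-piece attacks for B:
  BQ@(4,2): attacks (4,3) (4,4) (4,5) (4,1) (4,0) (5,2) (3,2) (2,2) (1,2) (0,2) (5,3) (5,1) (3,3) (2,4) (1,5) (3,1) (2,0) [ray(1,-1) blocked at (5,1)]
  BB@(5,1): attacks (4,2) (4,0) [ray(-1,1) blocked at (4,2)]
Union (18 distinct): (0,2) (1,2) (1,5) (2,0) (2,2) (2,4) (3,1) (3,2) (3,3) (4,0) (4,1) (4,2) (4,3) (4,4) (4,5) (5,1) (5,2) (5,3)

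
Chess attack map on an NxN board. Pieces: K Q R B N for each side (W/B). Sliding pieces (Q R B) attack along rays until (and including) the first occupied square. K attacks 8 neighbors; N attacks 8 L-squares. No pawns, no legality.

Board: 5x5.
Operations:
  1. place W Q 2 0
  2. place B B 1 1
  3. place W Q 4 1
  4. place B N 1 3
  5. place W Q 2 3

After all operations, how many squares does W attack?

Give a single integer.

Op 1: place WQ@(2,0)
Op 2: place BB@(1,1)
Op 3: place WQ@(4,1)
Op 4: place BN@(1,3)
Op 5: place WQ@(2,3)
Per-piece attacks for W:
  WQ@(2,0): attacks (2,1) (2,2) (2,3) (3,0) (4,0) (1,0) (0,0) (3,1) (4,2) (1,1) [ray(0,1) blocked at (2,3); ray(-1,1) blocked at (1,1)]
  WQ@(2,3): attacks (2,4) (2,2) (2,1) (2,0) (3,3) (4,3) (1,3) (3,4) (3,2) (4,1) (1,4) (1,2) (0,1) [ray(0,-1) blocked at (2,0); ray(-1,0) blocked at (1,3); ray(1,-1) blocked at (4,1)]
  WQ@(4,1): attacks (4,2) (4,3) (4,4) (4,0) (3,1) (2,1) (1,1) (3,2) (2,3) (3,0) [ray(-1,0) blocked at (1,1); ray(-1,1) blocked at (2,3)]
Union (22 distinct): (0,0) (0,1) (1,0) (1,1) (1,2) (1,3) (1,4) (2,0) (2,1) (2,2) (2,3) (2,4) (3,0) (3,1) (3,2) (3,3) (3,4) (4,0) (4,1) (4,2) (4,3) (4,4)

Answer: 22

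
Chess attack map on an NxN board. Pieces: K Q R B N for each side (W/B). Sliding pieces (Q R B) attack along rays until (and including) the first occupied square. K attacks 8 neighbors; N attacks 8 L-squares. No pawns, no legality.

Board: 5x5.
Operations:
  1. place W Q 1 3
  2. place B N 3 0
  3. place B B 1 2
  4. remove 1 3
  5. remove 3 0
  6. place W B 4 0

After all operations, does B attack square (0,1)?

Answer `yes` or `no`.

Op 1: place WQ@(1,3)
Op 2: place BN@(3,0)
Op 3: place BB@(1,2)
Op 4: remove (1,3)
Op 5: remove (3,0)
Op 6: place WB@(4,0)
Per-piece attacks for B:
  BB@(1,2): attacks (2,3) (3,4) (2,1) (3,0) (0,3) (0,1)
B attacks (0,1): yes

Answer: yes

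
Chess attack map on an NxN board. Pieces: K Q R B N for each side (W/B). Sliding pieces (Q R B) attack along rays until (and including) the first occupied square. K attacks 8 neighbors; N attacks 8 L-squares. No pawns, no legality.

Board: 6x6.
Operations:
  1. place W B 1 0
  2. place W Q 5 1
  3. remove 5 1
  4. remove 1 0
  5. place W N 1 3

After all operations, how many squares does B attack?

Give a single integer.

Op 1: place WB@(1,0)
Op 2: place WQ@(5,1)
Op 3: remove (5,1)
Op 4: remove (1,0)
Op 5: place WN@(1,3)
Per-piece attacks for B:
Union (0 distinct): (none)

Answer: 0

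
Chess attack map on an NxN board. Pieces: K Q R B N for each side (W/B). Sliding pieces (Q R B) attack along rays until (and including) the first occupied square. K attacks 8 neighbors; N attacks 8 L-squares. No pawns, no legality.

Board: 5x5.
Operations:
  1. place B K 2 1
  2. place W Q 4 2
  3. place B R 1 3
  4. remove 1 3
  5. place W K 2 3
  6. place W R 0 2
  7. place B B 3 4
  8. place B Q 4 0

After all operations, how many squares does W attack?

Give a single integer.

Op 1: place BK@(2,1)
Op 2: place WQ@(4,2)
Op 3: place BR@(1,3)
Op 4: remove (1,3)
Op 5: place WK@(2,3)
Op 6: place WR@(0,2)
Op 7: place BB@(3,4)
Op 8: place BQ@(4,0)
Per-piece attacks for W:
  WR@(0,2): attacks (0,3) (0,4) (0,1) (0,0) (1,2) (2,2) (3,2) (4,2) [ray(1,0) blocked at (4,2)]
  WK@(2,3): attacks (2,4) (2,2) (3,3) (1,3) (3,4) (3,2) (1,4) (1,2)
  WQ@(4,2): attacks (4,3) (4,4) (4,1) (4,0) (3,2) (2,2) (1,2) (0,2) (3,3) (2,4) (3,1) (2,0) [ray(0,-1) blocked at (4,0); ray(-1,0) blocked at (0,2)]
Union (20 distinct): (0,0) (0,1) (0,2) (0,3) (0,4) (1,2) (1,3) (1,4) (2,0) (2,2) (2,4) (3,1) (3,2) (3,3) (3,4) (4,0) (4,1) (4,2) (4,3) (4,4)

Answer: 20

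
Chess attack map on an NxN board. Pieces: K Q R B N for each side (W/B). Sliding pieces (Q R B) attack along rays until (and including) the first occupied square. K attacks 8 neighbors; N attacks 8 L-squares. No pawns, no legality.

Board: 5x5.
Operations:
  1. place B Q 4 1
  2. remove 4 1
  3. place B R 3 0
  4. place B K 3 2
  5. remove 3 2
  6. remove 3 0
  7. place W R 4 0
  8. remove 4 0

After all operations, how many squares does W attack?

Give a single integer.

Op 1: place BQ@(4,1)
Op 2: remove (4,1)
Op 3: place BR@(3,0)
Op 4: place BK@(3,2)
Op 5: remove (3,2)
Op 6: remove (3,0)
Op 7: place WR@(4,0)
Op 8: remove (4,0)
Per-piece attacks for W:
Union (0 distinct): (none)

Answer: 0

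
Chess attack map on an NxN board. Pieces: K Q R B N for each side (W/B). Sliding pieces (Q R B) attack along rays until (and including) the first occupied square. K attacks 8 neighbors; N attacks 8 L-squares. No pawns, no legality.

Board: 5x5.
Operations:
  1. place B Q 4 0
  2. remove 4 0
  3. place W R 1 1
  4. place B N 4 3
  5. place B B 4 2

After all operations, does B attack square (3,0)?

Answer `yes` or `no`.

Op 1: place BQ@(4,0)
Op 2: remove (4,0)
Op 3: place WR@(1,1)
Op 4: place BN@(4,3)
Op 5: place BB@(4,2)
Per-piece attacks for B:
  BB@(4,2): attacks (3,3) (2,4) (3,1) (2,0)
  BN@(4,3): attacks (2,4) (3,1) (2,2)
B attacks (3,0): no

Answer: no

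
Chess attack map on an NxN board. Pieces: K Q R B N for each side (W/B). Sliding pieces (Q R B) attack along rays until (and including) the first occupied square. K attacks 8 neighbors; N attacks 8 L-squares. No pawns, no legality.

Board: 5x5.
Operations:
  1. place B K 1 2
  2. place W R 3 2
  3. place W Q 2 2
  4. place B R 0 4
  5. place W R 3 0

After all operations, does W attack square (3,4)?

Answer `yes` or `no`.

Answer: yes

Derivation:
Op 1: place BK@(1,2)
Op 2: place WR@(3,2)
Op 3: place WQ@(2,2)
Op 4: place BR@(0,4)
Op 5: place WR@(3,0)
Per-piece attacks for W:
  WQ@(2,2): attacks (2,3) (2,4) (2,1) (2,0) (3,2) (1,2) (3,3) (4,4) (3,1) (4,0) (1,3) (0,4) (1,1) (0,0) [ray(1,0) blocked at (3,2); ray(-1,0) blocked at (1,2); ray(-1,1) blocked at (0,4)]
  WR@(3,0): attacks (3,1) (3,2) (4,0) (2,0) (1,0) (0,0) [ray(0,1) blocked at (3,2)]
  WR@(3,2): attacks (3,3) (3,4) (3,1) (3,0) (4,2) (2,2) [ray(0,-1) blocked at (3,0); ray(-1,0) blocked at (2,2)]
W attacks (3,4): yes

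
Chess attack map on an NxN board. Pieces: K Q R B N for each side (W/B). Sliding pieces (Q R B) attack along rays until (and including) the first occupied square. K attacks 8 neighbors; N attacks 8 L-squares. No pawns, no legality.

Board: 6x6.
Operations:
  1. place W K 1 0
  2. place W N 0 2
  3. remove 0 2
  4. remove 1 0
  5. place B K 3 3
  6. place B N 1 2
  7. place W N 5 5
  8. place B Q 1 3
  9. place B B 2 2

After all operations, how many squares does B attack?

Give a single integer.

Answer: 22

Derivation:
Op 1: place WK@(1,0)
Op 2: place WN@(0,2)
Op 3: remove (0,2)
Op 4: remove (1,0)
Op 5: place BK@(3,3)
Op 6: place BN@(1,2)
Op 7: place WN@(5,5)
Op 8: place BQ@(1,3)
Op 9: place BB@(2,2)
Per-piece attacks for B:
  BN@(1,2): attacks (2,4) (3,3) (0,4) (2,0) (3,1) (0,0)
  BQ@(1,3): attacks (1,4) (1,5) (1,2) (2,3) (3,3) (0,3) (2,4) (3,5) (2,2) (0,4) (0,2) [ray(0,-1) blocked at (1,2); ray(1,0) blocked at (3,3); ray(1,-1) blocked at (2,2)]
  BB@(2,2): attacks (3,3) (3,1) (4,0) (1,3) (1,1) (0,0) [ray(1,1) blocked at (3,3); ray(-1,1) blocked at (1,3)]
  BK@(3,3): attacks (3,4) (3,2) (4,3) (2,3) (4,4) (4,2) (2,4) (2,2)
Union (22 distinct): (0,0) (0,2) (0,3) (0,4) (1,1) (1,2) (1,3) (1,4) (1,5) (2,0) (2,2) (2,3) (2,4) (3,1) (3,2) (3,3) (3,4) (3,5) (4,0) (4,2) (4,3) (4,4)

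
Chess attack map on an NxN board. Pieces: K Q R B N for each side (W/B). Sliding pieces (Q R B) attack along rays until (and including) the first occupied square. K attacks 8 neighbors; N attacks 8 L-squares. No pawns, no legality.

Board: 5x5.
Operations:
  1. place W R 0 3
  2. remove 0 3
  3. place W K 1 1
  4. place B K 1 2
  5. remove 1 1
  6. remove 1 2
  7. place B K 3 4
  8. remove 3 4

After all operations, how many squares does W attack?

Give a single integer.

Op 1: place WR@(0,3)
Op 2: remove (0,3)
Op 3: place WK@(1,1)
Op 4: place BK@(1,2)
Op 5: remove (1,1)
Op 6: remove (1,2)
Op 7: place BK@(3,4)
Op 8: remove (3,4)
Per-piece attacks for W:
Union (0 distinct): (none)

Answer: 0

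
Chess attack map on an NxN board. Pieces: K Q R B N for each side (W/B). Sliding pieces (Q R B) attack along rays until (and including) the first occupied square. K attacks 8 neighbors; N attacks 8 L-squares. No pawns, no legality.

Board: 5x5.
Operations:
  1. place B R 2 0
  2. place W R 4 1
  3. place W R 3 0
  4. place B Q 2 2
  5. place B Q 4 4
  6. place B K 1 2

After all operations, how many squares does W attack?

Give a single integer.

Answer: 12

Derivation:
Op 1: place BR@(2,0)
Op 2: place WR@(4,1)
Op 3: place WR@(3,0)
Op 4: place BQ@(2,2)
Op 5: place BQ@(4,4)
Op 6: place BK@(1,2)
Per-piece attacks for W:
  WR@(3,0): attacks (3,1) (3,2) (3,3) (3,4) (4,0) (2,0) [ray(-1,0) blocked at (2,0)]
  WR@(4,1): attacks (4,2) (4,3) (4,4) (4,0) (3,1) (2,1) (1,1) (0,1) [ray(0,1) blocked at (4,4)]
Union (12 distinct): (0,1) (1,1) (2,0) (2,1) (3,1) (3,2) (3,3) (3,4) (4,0) (4,2) (4,3) (4,4)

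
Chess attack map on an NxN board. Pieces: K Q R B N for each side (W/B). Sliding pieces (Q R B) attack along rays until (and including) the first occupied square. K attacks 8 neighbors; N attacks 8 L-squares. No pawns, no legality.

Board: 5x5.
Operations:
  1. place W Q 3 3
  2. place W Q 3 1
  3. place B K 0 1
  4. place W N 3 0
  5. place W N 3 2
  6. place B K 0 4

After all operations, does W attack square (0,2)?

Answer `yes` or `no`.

Answer: no

Derivation:
Op 1: place WQ@(3,3)
Op 2: place WQ@(3,1)
Op 3: place BK@(0,1)
Op 4: place WN@(3,0)
Op 5: place WN@(3,2)
Op 6: place BK@(0,4)
Per-piece attacks for W:
  WN@(3,0): attacks (4,2) (2,2) (1,1)
  WQ@(3,1): attacks (3,2) (3,0) (4,1) (2,1) (1,1) (0,1) (4,2) (4,0) (2,2) (1,3) (0,4) (2,0) [ray(0,1) blocked at (3,2); ray(0,-1) blocked at (3,0); ray(-1,0) blocked at (0,1); ray(-1,1) blocked at (0,4)]
  WN@(3,2): attacks (4,4) (2,4) (1,3) (4,0) (2,0) (1,1)
  WQ@(3,3): attacks (3,4) (3,2) (4,3) (2,3) (1,3) (0,3) (4,4) (4,2) (2,4) (2,2) (1,1) (0,0) [ray(0,-1) blocked at (3,2)]
W attacks (0,2): no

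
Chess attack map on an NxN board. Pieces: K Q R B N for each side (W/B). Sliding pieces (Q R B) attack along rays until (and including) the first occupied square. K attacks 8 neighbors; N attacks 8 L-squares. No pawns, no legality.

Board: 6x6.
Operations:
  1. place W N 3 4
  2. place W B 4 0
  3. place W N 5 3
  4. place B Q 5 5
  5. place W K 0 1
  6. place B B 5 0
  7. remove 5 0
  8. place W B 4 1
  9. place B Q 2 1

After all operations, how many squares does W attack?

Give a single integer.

Answer: 24

Derivation:
Op 1: place WN@(3,4)
Op 2: place WB@(4,0)
Op 3: place WN@(5,3)
Op 4: place BQ@(5,5)
Op 5: place WK@(0,1)
Op 6: place BB@(5,0)
Op 7: remove (5,0)
Op 8: place WB@(4,1)
Op 9: place BQ@(2,1)
Per-piece attacks for W:
  WK@(0,1): attacks (0,2) (0,0) (1,1) (1,2) (1,0)
  WN@(3,4): attacks (5,5) (1,5) (4,2) (5,3) (2,2) (1,3)
  WB@(4,0): attacks (5,1) (3,1) (2,2) (1,3) (0,4)
  WB@(4,1): attacks (5,2) (5,0) (3,2) (2,3) (1,4) (0,5) (3,0)
  WN@(5,3): attacks (4,5) (3,4) (4,1) (3,2)
Union (24 distinct): (0,0) (0,2) (0,4) (0,5) (1,0) (1,1) (1,2) (1,3) (1,4) (1,5) (2,2) (2,3) (3,0) (3,1) (3,2) (3,4) (4,1) (4,2) (4,5) (5,0) (5,1) (5,2) (5,3) (5,5)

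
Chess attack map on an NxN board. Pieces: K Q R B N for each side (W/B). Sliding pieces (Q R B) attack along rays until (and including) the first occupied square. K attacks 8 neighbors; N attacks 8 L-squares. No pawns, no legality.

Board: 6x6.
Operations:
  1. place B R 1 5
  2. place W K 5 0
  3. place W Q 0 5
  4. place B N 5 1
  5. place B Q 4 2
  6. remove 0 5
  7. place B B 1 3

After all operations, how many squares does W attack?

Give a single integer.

Answer: 3

Derivation:
Op 1: place BR@(1,5)
Op 2: place WK@(5,0)
Op 3: place WQ@(0,5)
Op 4: place BN@(5,1)
Op 5: place BQ@(4,2)
Op 6: remove (0,5)
Op 7: place BB@(1,3)
Per-piece attacks for W:
  WK@(5,0): attacks (5,1) (4,0) (4,1)
Union (3 distinct): (4,0) (4,1) (5,1)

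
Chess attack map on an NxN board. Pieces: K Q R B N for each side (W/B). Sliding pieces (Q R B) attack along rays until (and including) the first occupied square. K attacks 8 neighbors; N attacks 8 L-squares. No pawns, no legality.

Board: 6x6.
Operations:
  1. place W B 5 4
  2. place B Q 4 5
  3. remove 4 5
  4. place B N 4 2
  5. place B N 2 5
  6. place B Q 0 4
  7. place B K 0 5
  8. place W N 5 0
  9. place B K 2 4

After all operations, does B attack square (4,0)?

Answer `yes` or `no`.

Answer: yes

Derivation:
Op 1: place WB@(5,4)
Op 2: place BQ@(4,5)
Op 3: remove (4,5)
Op 4: place BN@(4,2)
Op 5: place BN@(2,5)
Op 6: place BQ@(0,4)
Op 7: place BK@(0,5)
Op 8: place WN@(5,0)
Op 9: place BK@(2,4)
Per-piece attacks for B:
  BQ@(0,4): attacks (0,5) (0,3) (0,2) (0,1) (0,0) (1,4) (2,4) (1,5) (1,3) (2,2) (3,1) (4,0) [ray(0,1) blocked at (0,5); ray(1,0) blocked at (2,4)]
  BK@(0,5): attacks (0,4) (1,5) (1,4)
  BK@(2,4): attacks (2,5) (2,3) (3,4) (1,4) (3,5) (3,3) (1,5) (1,3)
  BN@(2,5): attacks (3,3) (4,4) (1,3) (0,4)
  BN@(4,2): attacks (5,4) (3,4) (2,3) (5,0) (3,0) (2,1)
B attacks (4,0): yes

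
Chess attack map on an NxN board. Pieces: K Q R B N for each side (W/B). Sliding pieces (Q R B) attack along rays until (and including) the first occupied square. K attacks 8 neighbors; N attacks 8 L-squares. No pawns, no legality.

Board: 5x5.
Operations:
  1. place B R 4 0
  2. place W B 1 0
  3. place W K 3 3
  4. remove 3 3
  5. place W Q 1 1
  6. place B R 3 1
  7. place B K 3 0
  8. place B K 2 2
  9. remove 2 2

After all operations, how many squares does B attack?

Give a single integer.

Op 1: place BR@(4,0)
Op 2: place WB@(1,0)
Op 3: place WK@(3,3)
Op 4: remove (3,3)
Op 5: place WQ@(1,1)
Op 6: place BR@(3,1)
Op 7: place BK@(3,0)
Op 8: place BK@(2,2)
Op 9: remove (2,2)
Per-piece attacks for B:
  BK@(3,0): attacks (3,1) (4,0) (2,0) (4,1) (2,1)
  BR@(3,1): attacks (3,2) (3,3) (3,4) (3,0) (4,1) (2,1) (1,1) [ray(0,-1) blocked at (3,0); ray(-1,0) blocked at (1,1)]
  BR@(4,0): attacks (4,1) (4,2) (4,3) (4,4) (3,0) [ray(-1,0) blocked at (3,0)]
Union (13 distinct): (1,1) (2,0) (2,1) (3,0) (3,1) (3,2) (3,3) (3,4) (4,0) (4,1) (4,2) (4,3) (4,4)

Answer: 13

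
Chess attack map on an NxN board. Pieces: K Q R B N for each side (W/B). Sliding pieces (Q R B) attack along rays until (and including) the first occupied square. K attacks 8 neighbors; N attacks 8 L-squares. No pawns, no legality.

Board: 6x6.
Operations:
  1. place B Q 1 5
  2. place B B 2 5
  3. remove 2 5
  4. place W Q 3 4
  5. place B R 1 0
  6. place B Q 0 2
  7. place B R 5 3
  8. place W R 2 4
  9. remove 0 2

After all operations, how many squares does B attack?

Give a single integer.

Op 1: place BQ@(1,5)
Op 2: place BB@(2,5)
Op 3: remove (2,5)
Op 4: place WQ@(3,4)
Op 5: place BR@(1,0)
Op 6: place BQ@(0,2)
Op 7: place BR@(5,3)
Op 8: place WR@(2,4)
Op 9: remove (0,2)
Per-piece attacks for B:
  BR@(1,0): attacks (1,1) (1,2) (1,3) (1,4) (1,5) (2,0) (3,0) (4,0) (5,0) (0,0) [ray(0,1) blocked at (1,5)]
  BQ@(1,5): attacks (1,4) (1,3) (1,2) (1,1) (1,0) (2,5) (3,5) (4,5) (5,5) (0,5) (2,4) (0,4) [ray(0,-1) blocked at (1,0); ray(1,-1) blocked at (2,4)]
  BR@(5,3): attacks (5,4) (5,5) (5,2) (5,1) (5,0) (4,3) (3,3) (2,3) (1,3) (0,3)
Union (25 distinct): (0,0) (0,3) (0,4) (0,5) (1,0) (1,1) (1,2) (1,3) (1,4) (1,5) (2,0) (2,3) (2,4) (2,5) (3,0) (3,3) (3,5) (4,0) (4,3) (4,5) (5,0) (5,1) (5,2) (5,4) (5,5)

Answer: 25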